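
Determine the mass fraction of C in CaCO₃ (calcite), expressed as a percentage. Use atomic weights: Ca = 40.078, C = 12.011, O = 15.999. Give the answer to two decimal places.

M(CaCO₃) = 100.086 g/mol.
C contributes 1 × 12.011 = 12.011 g per mole.
12.011/100.086 = 0.1200 → 12.00%.

12.00 wt%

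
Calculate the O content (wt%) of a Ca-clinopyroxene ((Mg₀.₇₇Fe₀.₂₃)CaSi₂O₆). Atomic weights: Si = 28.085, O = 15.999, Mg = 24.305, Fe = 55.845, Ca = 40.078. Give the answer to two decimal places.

42.89 wt%

Molar mass of (Mg₀.₇₇Fe₀.₂₃)CaSi₂O₆: 0.77×24.305 + 0.23×55.845 + 1×40.078 + 2×28.085 + 6×15.999 = 223.801 g/mol.
Mass of O per formula unit: 6 × 15.999 = 95.994 g.
Weight fraction O = 95.994 / 223.801 = 0.4289.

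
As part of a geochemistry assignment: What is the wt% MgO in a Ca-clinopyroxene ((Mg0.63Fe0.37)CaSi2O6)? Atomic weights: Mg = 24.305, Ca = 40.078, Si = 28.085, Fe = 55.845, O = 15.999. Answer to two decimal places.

11.13 wt%

Molar mass of (Mg0.63Fe0.37)CaSi2O6 = 0.63×24.305 + 0.37×55.845 + 1×40.078 + 2×28.085 + 6×15.999 = 228.217 g/mol.
Each formula unit contains 0.63 Mg, equivalent to 0.63/1 = 0.6300 mol MgO.
M(MgO) = 1×24.305 + 1×15.999 = 40.304 g/mol.
Mass of MgO per formula unit = 0.6300 × 40.304 = 25.392 g.
MgO wt% = 25.392 / 228.217 × 100 = 11.13%.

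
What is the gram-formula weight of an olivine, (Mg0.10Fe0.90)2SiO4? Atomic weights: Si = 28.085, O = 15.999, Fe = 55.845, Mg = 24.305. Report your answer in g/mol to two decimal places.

Mg: 0.20 × 24.305 = 4.8610
Fe: 1.80 × 55.845 = 100.5210
Si: 1 × 28.085 = 28.0850
O: 4 × 15.999 = 63.9960
Summing the contributions gives the formula mass.

197.46 g/mol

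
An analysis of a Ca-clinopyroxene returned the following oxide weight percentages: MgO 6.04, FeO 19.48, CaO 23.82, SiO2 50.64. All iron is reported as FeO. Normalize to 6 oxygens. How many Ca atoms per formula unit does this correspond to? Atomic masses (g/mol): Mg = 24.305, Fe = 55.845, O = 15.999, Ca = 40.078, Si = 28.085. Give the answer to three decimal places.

MgO: 6.04/40.304 = 0.14986 mol → 0.14986 mol Mg, 0.14986 mol O.
FeO: 19.48/71.844 = 0.27114 mol → 0.27114 mol Fe, 0.27114 mol O.
CaO: 23.82/56.077 = 0.42477 mol → 0.42477 mol Ca, 0.42477 mol O.
SiO2: 50.64/60.083 = 0.84283 mol → 0.84283 mol Si, 1.68566 mol O.
Total oxygen = 2.53143 mol. Normalization factor = 6/2.53143 = 2.37020.
Ca per 6 O = 0.42477 × 2.37020 = 1.007.

1.007 Ca apfu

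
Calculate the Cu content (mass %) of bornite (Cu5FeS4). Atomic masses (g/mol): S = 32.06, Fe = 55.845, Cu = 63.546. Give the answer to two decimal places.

63.32 mass %

M(Cu5FeS4) = 501.815 g/mol.
Cu contributes 5 × 63.546 = 317.730 g per mole.
317.730/501.815 = 0.6332 → 63.32%.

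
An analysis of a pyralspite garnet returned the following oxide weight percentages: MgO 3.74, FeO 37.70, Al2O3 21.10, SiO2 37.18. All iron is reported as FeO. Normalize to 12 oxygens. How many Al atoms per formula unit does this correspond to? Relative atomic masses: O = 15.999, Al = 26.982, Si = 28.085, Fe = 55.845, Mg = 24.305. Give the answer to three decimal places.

2.006 Al apfu

MgO: 3.74/40.304 = 0.09279 mol → 0.09279 mol Mg, 0.09279 mol O.
FeO: 37.70/71.844 = 0.52475 mol → 0.52475 mol Fe, 0.52475 mol O.
Al2O3: 21.10/101.961 = 0.20694 mol → 0.41388 mol Al, 0.62082 mol O.
SiO2: 37.18/60.083 = 0.61881 mol → 0.61881 mol Si, 1.23762 mol O.
Total oxygen = 2.47598 mol. Normalization factor = 12/2.47598 = 4.84657.
Al per 12 O = 0.41388 × 4.84657 = 2.006.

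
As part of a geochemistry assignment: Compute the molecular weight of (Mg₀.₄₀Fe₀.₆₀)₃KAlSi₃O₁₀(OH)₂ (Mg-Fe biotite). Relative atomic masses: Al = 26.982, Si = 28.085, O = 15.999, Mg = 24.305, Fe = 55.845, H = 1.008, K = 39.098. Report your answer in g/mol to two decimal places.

474.03 g/mol

The formula mass is the sum 1.20(24.305) + 1.80(55.845) + 1(39.098) + 1(26.982) + 3(28.085) + 12(15.999) + 2(1.008).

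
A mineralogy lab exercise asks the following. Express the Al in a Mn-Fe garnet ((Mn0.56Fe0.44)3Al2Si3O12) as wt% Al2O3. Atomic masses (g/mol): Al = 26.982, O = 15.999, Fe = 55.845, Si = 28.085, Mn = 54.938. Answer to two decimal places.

M((Mn0.56Fe0.44)3Al2Si3O12) = 496.218 g/mol; M(Al2O3) = 101.961 g/mol.
Moles Al2O3 per formula unit = 2 Al ÷ 2 = 1.0000.
Al2O3 fraction = (1.0000 × 101.961) / 496.218 = 101.961/496.218 = 0.2055.

20.55 wt%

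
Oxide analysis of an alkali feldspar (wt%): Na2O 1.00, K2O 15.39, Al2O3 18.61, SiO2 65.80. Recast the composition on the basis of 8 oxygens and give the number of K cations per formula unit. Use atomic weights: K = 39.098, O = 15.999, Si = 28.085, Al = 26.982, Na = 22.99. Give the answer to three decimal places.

0.896 K apfu

Na2O (M=61.979): mol = 0.01613; Na = 0.03226, O = 0.01613.
K2O (M=94.195): mol = 0.16338; K = 0.32676, O = 0.16338.
Al2O3 (M=101.961): mol = 0.18252; Al = 0.36504, O = 0.54756.
SiO2 (M=60.083): mol = 1.09515; Si = 1.09515, O = 2.19030.
ΣO = 2.91737; factor = 8/ΣO = 2.74220.
K apfu = 0.32676 × 2.74220 = 0.896.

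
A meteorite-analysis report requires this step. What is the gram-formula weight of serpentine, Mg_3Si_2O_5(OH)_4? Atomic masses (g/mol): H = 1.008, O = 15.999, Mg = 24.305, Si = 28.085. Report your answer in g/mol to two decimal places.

Mg: 3 × 24.305 = 72.9150
Si: 2 × 28.085 = 56.1700
O: 9 × 15.999 = 143.9910
H: 4 × 1.008 = 4.0320
Summing the contributions gives the formula mass.

277.11 g/mol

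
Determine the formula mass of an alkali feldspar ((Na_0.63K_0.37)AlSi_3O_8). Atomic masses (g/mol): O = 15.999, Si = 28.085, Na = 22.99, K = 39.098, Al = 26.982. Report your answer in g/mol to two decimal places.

268.18 g/mol

Na: 0.63 × 22.99 = 14.4837
K: 0.37 × 39.098 = 14.4663
Al: 1 × 26.982 = 26.9820
Si: 3 × 28.085 = 84.2550
O: 8 × 15.999 = 127.9920
Summing the contributions gives the formula mass.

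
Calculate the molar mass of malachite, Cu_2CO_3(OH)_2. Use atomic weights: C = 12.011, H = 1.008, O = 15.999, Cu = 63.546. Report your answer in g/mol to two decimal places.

221.11 g/mol

The formula mass is the sum 2*63.546 + 1*12.011 + 5*15.999 + 2*1.008.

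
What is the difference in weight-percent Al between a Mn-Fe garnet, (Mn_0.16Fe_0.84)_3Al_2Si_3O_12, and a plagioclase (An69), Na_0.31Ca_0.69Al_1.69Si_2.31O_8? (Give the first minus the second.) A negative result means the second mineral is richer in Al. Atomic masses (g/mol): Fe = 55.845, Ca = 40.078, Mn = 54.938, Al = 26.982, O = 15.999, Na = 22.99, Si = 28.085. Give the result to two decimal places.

-5.84 percentage points

M((Mn_0.16Fe_0.84)_3Al_2Si_3O_12) = 497.307 g/mol, so wt% Al = 53.964/497.307 × 100 = 10.85%.
M(Na_0.31Ca_0.69Al_1.69Si_2.31O_8) = 273.249 g/mol, so wt% Al = 45.600/273.249 × 100 = 16.69%.
10.85 − 16.69 = -5.84 pp.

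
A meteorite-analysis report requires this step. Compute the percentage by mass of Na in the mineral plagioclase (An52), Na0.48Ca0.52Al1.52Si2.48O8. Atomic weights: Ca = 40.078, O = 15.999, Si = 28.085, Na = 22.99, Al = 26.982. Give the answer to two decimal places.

M(Na0.48Ca0.52Al1.52Si2.48O8) = 270.531 g/mol.
Na contributes 0.48 × 22.99 = 11.035 g per mole.
11.035/270.531 = 0.0408 → 4.08%.

4.08 mass %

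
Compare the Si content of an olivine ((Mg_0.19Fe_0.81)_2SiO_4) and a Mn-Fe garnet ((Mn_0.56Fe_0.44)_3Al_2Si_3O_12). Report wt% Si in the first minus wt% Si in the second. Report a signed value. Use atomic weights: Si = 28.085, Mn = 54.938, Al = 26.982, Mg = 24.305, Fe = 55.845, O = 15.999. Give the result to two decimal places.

First mineral: 28.085 g Si in 191.786 g formula = 14.64 wt% Si.
Second mineral: 84.255 g Si in 496.218 g formula = 16.98 wt% Si.
14.64% − 16.98% gives a difference of -2.34 percentage points.

-2.34 percentage points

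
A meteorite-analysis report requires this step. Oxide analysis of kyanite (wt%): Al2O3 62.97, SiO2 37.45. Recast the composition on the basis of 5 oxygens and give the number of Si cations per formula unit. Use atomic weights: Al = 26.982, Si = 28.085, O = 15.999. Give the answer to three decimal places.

1.006 Si apfu

Al2O3 (M=101.961): mol = 0.61759; Al = 1.23518, O = 1.85277.
SiO2 (M=60.083): mol = 0.62330; Si = 0.62330, O = 1.24660.
ΣO = 3.09937; factor = 5/ΣO = 1.61323.
Si apfu = 0.62330 × 1.61323 = 1.006.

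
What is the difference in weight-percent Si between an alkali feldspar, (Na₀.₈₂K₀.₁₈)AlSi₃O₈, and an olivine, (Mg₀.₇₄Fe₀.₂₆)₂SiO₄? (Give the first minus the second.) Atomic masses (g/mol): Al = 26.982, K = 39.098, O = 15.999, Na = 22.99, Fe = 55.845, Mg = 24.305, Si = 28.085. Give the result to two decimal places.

M((Na₀.₈₂K₀.₁₈)AlSi₃O₈) = 265.118 g/mol, so wt% Si = 84.255/265.118 × 100 = 31.78%.
M((Mg₀.₇₄Fe₀.₂₆)₂SiO₄) = 157.092 g/mol, so wt% Si = 28.085/157.092 × 100 = 17.88%.
31.78 − 17.88 = 13.90 pp.

13.90 percentage points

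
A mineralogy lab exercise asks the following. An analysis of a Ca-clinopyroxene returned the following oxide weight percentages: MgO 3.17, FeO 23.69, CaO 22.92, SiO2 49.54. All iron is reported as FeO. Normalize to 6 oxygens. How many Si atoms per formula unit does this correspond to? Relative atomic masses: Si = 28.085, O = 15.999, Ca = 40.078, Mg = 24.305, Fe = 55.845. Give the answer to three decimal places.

2.006 Si apfu

MgO: 3.17/40.304 = 0.07865 mol → 0.07865 mol Mg, 0.07865 mol O.
FeO: 23.69/71.844 = 0.32974 mol → 0.32974 mol Fe, 0.32974 mol O.
CaO: 22.92/56.077 = 0.40872 mol → 0.40872 mol Ca, 0.40872 mol O.
SiO2: 49.54/60.083 = 0.82453 mol → 0.82453 mol Si, 1.64906 mol O.
Total oxygen = 2.46617 mol. Normalization factor = 6/2.46617 = 2.43292.
Si per 6 O = 0.82453 × 2.43292 = 2.006.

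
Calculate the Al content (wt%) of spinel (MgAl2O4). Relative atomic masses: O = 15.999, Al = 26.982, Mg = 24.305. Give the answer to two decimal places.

Molar mass of MgAl2O4: 1×24.305 + 2×26.982 + 4×15.999 = 142.265 g/mol.
Mass of Al per formula unit: 2 × 26.982 = 53.964 g.
Weight fraction Al = 53.964 / 142.265 = 0.3793.

37.93 wt%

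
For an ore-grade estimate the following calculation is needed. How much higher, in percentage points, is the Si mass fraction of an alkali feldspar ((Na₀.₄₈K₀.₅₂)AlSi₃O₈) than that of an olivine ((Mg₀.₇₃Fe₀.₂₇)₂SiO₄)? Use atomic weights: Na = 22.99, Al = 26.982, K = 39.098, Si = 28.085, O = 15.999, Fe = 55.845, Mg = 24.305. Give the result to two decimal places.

Si in (Na₀.₄₈K₀.₅₂)AlSi₃O₈: molar mass 270.595 g/mol; 3×28.085 = 84.255 g → 31.14 wt%.
Si in (Mg₀.₇₃Fe₀.₂₇)₂SiO₄: molar mass 157.723 g/mol; 1×28.085 = 28.085 g → 17.81 wt%.
Difference = 31.14 − 17.81 = 13.33 percentage points.

13.33 percentage points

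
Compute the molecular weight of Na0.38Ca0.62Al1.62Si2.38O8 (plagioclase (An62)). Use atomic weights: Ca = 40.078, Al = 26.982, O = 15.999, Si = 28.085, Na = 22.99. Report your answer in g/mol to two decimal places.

272.13 g/mol

The formula mass is the sum 0.38×22.99 + 0.62×40.078 + 1.62×26.982 + 2.38×28.085 + 8×15.999.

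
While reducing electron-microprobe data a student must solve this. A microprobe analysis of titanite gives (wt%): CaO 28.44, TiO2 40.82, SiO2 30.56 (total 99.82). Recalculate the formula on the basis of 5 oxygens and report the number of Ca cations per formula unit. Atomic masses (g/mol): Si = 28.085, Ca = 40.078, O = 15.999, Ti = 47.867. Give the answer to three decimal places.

0.996 Ca apfu

CaO (M=56.077): mol = 0.50716; Ca = 0.50716, O = 0.50716.
TiO2 (M=79.865): mol = 0.51111; Ti = 0.51111, O = 1.02222.
SiO2 (M=60.083): mol = 0.50863; Si = 0.50863, O = 1.01726.
ΣO = 2.54664; factor = 5/ΣO = 1.96337.
Ca apfu = 0.50716 × 1.96337 = 0.996.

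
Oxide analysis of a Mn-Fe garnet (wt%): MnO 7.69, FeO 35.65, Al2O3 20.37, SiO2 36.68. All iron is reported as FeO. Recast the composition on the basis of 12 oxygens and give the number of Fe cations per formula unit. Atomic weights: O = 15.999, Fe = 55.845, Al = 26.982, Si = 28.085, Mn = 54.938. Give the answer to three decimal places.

7.69 wt% MnO ÷ 70.937 g/mol = 0.10841 mol, giving 0.10841 Mn and 0.10841 O.
35.65 wt% FeO ÷ 71.844 g/mol = 0.49621 mol, giving 0.49621 Fe and 0.49621 O.
20.37 wt% Al2O3 ÷ 101.961 g/mol = 0.19978 mol, giving 0.39956 Al and 0.59934 O.
36.68 wt% SiO2 ÷ 60.083 g/mol = 0.61049 mol, giving 0.61049 Si and 1.22098 O.
Oxygen sums to 2.42494; scaling by 12/2.42494 = 4.94858 puts the formula on 12 O.
Fe: 0.49621 × 4.94858 = 2.456 atoms per formula unit.

2.456 Fe apfu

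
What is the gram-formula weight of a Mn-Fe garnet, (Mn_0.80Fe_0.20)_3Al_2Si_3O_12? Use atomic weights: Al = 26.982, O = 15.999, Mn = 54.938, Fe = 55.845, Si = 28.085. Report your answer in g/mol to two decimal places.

495.57 g/mol

M = 2.40×54.938 + 0.60×55.845 + 2×26.982 + 3×28.085 + 12×15.999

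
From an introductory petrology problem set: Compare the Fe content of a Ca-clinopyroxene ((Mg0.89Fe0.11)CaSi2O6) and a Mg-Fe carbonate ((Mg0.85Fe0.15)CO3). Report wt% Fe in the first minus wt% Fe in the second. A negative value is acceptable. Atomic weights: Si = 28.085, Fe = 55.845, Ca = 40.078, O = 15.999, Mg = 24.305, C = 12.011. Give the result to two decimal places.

First mineral: 6.143 g Fe in 220.016 g formula = 2.79 wt% Fe.
Second mineral: 8.377 g Fe in 89.044 g formula = 9.41 wt% Fe.
2.79% − 9.41% gives a difference of -6.62 percentage points.

-6.62 percentage points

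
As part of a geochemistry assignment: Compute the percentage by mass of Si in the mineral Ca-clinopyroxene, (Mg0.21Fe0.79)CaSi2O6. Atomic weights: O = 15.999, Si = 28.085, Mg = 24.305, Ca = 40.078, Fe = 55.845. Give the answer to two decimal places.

Formula mass = 0.21×24.305 + 0.79×55.845 + 1×40.078 + 2×28.085 + 6×15.999 = 241.464 g/mol, of which 56.170 g is Si.
So Si makes up 56.170/241.464 = 0.2326 of the mass, i.e. 23.26%.

23.26 wt%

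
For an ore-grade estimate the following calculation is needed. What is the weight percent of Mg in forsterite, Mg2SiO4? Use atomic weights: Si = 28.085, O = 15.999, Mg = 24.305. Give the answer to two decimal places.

Molar mass of Mg2SiO4: 2·24.305 + 1·28.085 + 4·15.999 = 140.691 g/mol.
Mass of Mg per formula unit: 2 × 24.305 = 48.610 g.
Weight fraction Mg = 48.610 / 140.691 = 0.3455.

34.55 mass %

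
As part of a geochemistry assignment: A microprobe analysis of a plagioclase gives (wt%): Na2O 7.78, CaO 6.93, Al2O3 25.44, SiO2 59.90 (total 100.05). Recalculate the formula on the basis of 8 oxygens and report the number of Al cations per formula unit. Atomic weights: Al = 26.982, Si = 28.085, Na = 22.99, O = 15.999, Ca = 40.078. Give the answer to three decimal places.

Na2O: 7.78/61.979 = 0.12553 mol → 0.25106 mol Na, 0.12553 mol O.
CaO: 6.93/56.077 = 0.12358 mol → 0.12358 mol Ca, 0.12358 mol O.
Al2O3: 25.44/101.961 = 0.24951 mol → 0.49902 mol Al, 0.74853 mol O.
SiO2: 59.90/60.083 = 0.99695 mol → 0.99695 mol Si, 1.99390 mol O.
Total oxygen = 2.99154 mol. Normalization factor = 8/2.99154 = 2.67421.
Al per 8 O = 0.49902 × 2.67421 = 1.334.

1.334 Al apfu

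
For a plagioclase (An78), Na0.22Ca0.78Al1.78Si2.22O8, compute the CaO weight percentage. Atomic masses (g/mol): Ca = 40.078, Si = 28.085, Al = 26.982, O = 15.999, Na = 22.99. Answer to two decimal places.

15.92 wt%

M(Na0.22Ca0.78Al1.78Si2.22O8) = 274.687 g/mol; M(CaO) = 56.077 g/mol.
Moles CaO per formula unit = 0.78 Ca ÷ 1 = 0.7800.
CaO fraction = (0.7800 × 56.077) / 274.687 = 43.740/274.687 = 0.1592.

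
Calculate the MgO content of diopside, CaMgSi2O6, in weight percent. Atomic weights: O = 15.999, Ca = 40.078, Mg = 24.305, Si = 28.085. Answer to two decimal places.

M(CaMgSi2O6) = 216.547 g/mol; M(MgO) = 40.304 g/mol.
Moles MgO per formula unit = 1 Mg ÷ 1 = 1.0000.
MgO fraction = (1.0000 × 40.304) / 216.547 = 40.304/216.547 = 0.1861.

18.61 wt%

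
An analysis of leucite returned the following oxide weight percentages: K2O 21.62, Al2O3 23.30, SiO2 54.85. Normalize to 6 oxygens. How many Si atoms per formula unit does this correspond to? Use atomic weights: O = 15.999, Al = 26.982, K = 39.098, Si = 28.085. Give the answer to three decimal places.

1.998 Si apfu

K2O: 21.62/94.195 = 0.22952 mol → 0.45904 mol K, 0.22952 mol O.
Al2O3: 23.30/101.961 = 0.22852 mol → 0.45704 mol Al, 0.68556 mol O.
SiO2: 54.85/60.083 = 0.91290 mol → 0.91290 mol Si, 1.82580 mol O.
Total oxygen = 2.74088 mol. Normalization factor = 6/2.74088 = 2.18908.
Si per 6 O = 0.91290 × 2.18908 = 1.998.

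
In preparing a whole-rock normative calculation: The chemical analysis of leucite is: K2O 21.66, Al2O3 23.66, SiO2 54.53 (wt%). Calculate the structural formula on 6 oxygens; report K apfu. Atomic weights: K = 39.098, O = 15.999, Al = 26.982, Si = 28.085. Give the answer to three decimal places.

1.007 K apfu

21.66 wt% K2O ÷ 94.195 g/mol = 0.22995 mol, giving 0.45990 K and 0.22995 O.
23.66 wt% Al2O3 ÷ 101.961 g/mol = 0.23205 mol, giving 0.46410 Al and 0.69615 O.
54.53 wt% SiO2 ÷ 60.083 g/mol = 0.90758 mol, giving 0.90758 Si and 1.81516 O.
Oxygen sums to 2.74126; scaling by 6/2.74126 = 2.18877 puts the formula on 6 O.
K: 0.45990 × 2.18877 = 1.007 atoms per formula unit.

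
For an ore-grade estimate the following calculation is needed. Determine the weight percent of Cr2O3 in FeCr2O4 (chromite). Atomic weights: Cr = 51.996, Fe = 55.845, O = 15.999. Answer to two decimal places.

Formula mass = 223.833 g/mol.
2 Cr → 1.0000 mol Cr2O3 per formula unit; M(Cr2O3) = 151.989, so Cr2O3 mass = 151.989 g.
151.989/223.833 × 100 = 67.90 wt%.

67.90 wt%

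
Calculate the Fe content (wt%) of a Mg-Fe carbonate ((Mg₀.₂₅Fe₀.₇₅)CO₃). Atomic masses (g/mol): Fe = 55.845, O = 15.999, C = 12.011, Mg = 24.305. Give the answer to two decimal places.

Molar mass of (Mg₀.₂₅Fe₀.₇₅)CO₃: 0.25·24.305 + 0.75·55.845 + 1·12.011 + 3·15.999 = 107.968 g/mol.
Mass of Fe per formula unit: 0.75 × 55.845 = 41.884 g.
Weight fraction Fe = 41.884 / 107.968 = 0.3879.

38.79 wt%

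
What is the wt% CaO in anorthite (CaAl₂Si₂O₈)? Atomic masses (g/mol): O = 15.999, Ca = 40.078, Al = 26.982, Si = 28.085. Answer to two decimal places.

Formula mass = 278.204 g/mol.
1 Ca → 1.0000 mol CaO per formula unit; M(CaO) = 56.077, so CaO mass = 56.077 g.
56.077/278.204 × 100 = 20.16 wt%.

20.16 wt%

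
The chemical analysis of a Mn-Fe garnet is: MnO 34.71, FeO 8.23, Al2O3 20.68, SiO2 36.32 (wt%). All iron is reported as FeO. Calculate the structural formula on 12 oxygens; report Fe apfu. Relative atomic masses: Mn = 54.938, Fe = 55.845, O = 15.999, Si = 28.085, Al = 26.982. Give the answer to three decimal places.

MnO (M=70.937): mol = 0.48931; Mn = 0.48931, O = 0.48931.
FeO (M=71.844): mol = 0.11455; Fe = 0.11455, O = 0.11455.
Al2O3 (M=101.961): mol = 0.20282; Al = 0.40564, O = 0.60846.
SiO2 (M=60.083): mol = 0.60450; Si = 0.60450, O = 1.20900.
ΣO = 2.42132; factor = 12/ΣO = 4.95597.
Fe apfu = 0.11455 × 4.95597 = 0.568.

0.568 Fe apfu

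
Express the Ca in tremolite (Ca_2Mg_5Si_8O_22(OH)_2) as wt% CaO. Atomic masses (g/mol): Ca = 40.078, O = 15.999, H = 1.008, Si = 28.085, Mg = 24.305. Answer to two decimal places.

13.81 wt%

M(Ca_2Mg_5Si_8O_22(OH)_2) = 812.353 g/mol; M(CaO) = 56.077 g/mol.
Moles CaO per formula unit = 2 Ca ÷ 1 = 2.0000.
CaO fraction = (2.0000 × 56.077) / 812.353 = 112.154/812.353 = 0.1381.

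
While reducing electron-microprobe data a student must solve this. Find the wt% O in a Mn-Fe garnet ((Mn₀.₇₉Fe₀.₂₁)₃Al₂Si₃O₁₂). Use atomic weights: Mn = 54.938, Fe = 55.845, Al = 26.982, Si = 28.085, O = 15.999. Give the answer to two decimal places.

M((Mn₀.₇₉Fe₀.₂₁)₃Al₂Si₃O₁₂) = 495.592 g/mol.
O contributes 12 × 15.999 = 191.988 g per mole.
191.988/495.592 = 0.3874 → 38.74%.

38.74 wt%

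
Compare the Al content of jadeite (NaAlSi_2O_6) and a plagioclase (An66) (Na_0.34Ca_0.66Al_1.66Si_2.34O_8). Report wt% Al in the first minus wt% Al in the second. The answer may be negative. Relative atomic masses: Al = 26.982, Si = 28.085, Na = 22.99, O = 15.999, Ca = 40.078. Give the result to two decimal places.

M(NaAlSi_2O_6) = 202.136 g/mol, so wt% Al = 26.982/202.136 × 100 = 13.35%.
M(Na_0.34Ca_0.66Al_1.66Si_2.34O_8) = 272.769 g/mol, so wt% Al = 44.790/272.769 × 100 = 16.42%.
13.35 − 16.42 = -3.07 pp.

-3.07 percentage points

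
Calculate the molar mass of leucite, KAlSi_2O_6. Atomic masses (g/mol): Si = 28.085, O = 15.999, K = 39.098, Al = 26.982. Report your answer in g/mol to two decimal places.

218.24 g/mol

The formula mass is the sum 1*39.098 + 1*26.982 + 2*28.085 + 6*15.999.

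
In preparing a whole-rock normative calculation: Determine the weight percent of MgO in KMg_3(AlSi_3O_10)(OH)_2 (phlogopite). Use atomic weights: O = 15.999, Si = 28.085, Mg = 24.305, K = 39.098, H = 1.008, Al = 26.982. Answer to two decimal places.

M(KMg_3(AlSi_3O_10)(OH)_2) = 417.254 g/mol; M(MgO) = 40.304 g/mol.
Moles MgO per formula unit = 3 Mg ÷ 1 = 3.0000.
MgO fraction = (3.0000 × 40.304) / 417.254 = 120.912/417.254 = 0.2898.

28.98 wt%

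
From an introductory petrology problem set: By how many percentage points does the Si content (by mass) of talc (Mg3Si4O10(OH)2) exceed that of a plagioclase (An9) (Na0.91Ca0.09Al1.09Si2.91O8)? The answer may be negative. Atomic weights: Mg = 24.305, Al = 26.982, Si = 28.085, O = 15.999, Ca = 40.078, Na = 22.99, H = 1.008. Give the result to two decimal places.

-1.38 percentage points

M(Mg3Si4O10(OH)2) = 379.259 g/mol, so wt% Si = 112.340/379.259 × 100 = 29.62%.
M(Na0.91Ca0.09Al1.09Si2.91O8) = 263.658 g/mol, so wt% Si = 81.727/263.658 × 100 = 31.00%.
29.62 − 31.00 = -1.38 pp.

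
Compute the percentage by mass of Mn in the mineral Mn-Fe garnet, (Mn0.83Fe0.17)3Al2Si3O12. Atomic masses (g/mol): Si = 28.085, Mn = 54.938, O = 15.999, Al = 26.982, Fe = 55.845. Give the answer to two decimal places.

27.61 mass %

Formula mass = 2.49*54.938 + 0.51*55.845 + 2*26.982 + 3*28.085 + 12*15.999 = 495.484 g/mol, of which 136.796 g is Mn.
So Mn makes up 136.796/495.484 = 0.2761 of the mass, i.e. 27.61%.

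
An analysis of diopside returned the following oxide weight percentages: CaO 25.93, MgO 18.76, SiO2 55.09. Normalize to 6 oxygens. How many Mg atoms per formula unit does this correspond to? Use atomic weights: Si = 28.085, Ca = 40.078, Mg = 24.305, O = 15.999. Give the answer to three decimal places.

1.011 Mg apfu

CaO (M=56.077): mol = 0.46240; Ca = 0.46240, O = 0.46240.
MgO (M=40.304): mol = 0.46546; Mg = 0.46546, O = 0.46546.
SiO2 (M=60.083): mol = 0.91690; Si = 0.91690, O = 1.83380.
ΣO = 2.76166; factor = 6/ΣO = 2.17261.
Mg apfu = 0.46546 × 2.17261 = 1.011.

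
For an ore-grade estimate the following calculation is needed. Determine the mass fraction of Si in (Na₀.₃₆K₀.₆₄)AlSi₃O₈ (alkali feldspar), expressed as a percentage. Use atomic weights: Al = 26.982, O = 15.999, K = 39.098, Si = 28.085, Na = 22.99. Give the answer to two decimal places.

M((Na₀.₃₆K₀.₆₄)AlSi₃O₈) = 272.528 g/mol.
Si contributes 3 × 28.085 = 84.255 g per mole.
84.255/272.528 = 0.3092 → 30.92%.

30.92 wt%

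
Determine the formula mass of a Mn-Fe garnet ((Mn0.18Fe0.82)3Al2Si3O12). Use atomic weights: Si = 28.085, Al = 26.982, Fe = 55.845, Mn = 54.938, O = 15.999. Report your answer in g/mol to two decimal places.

The formula mass is the sum 0.54*54.938 + 2.46*55.845 + 2*26.982 + 3*28.085 + 12*15.999.

497.25 g/mol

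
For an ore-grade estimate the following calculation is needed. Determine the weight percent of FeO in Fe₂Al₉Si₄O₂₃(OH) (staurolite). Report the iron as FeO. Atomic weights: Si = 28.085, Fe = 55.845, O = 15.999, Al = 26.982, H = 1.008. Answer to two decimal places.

16.87 wt%

Formula mass = 851.852 g/mol.
2 Fe → 2.0000 mol FeO per formula unit; M(FeO) = 71.844, so FeO mass = 143.688 g.
143.688/851.852 × 100 = 16.87 wt%.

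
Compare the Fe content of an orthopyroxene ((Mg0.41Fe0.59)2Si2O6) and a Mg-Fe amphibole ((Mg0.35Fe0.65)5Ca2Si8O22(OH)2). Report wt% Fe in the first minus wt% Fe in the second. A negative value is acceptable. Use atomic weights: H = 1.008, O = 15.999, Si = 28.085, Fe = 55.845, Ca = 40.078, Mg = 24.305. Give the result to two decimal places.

7.85 percentage points

Fe in (Mg0.41Fe0.59)2Si2O6: molar mass 237.991 g/mol; 1.18×55.845 = 65.897 g → 27.69 wt%.
Fe in (Mg0.35Fe0.65)5Ca2Si8O22(OH)2: molar mass 914.858 g/mol; 3.25×55.845 = 181.496 g → 19.84 wt%.
Difference = 27.69 − 19.84 = 7.85 percentage points.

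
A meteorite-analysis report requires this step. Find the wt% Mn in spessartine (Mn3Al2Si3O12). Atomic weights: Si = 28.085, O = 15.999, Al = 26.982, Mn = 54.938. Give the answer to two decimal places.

Formula mass = 3·54.938 + 2·26.982 + 3·28.085 + 12·15.999 = 495.021 g/mol, of which 164.814 g is Mn.
So Mn makes up 164.814/495.021 = 0.3329 of the mass, i.e. 33.29%.

33.29 mass %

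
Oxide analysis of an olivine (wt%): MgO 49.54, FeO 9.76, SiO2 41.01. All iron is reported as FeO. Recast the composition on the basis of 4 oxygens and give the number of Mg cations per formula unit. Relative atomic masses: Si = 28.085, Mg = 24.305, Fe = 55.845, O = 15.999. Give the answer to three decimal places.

1.801 Mg apfu

MgO: 49.54/40.304 = 1.22916 mol → 1.22916 mol Mg, 1.22916 mol O.
FeO: 9.76/71.844 = 0.13585 mol → 0.13585 mol Fe, 0.13585 mol O.
SiO2: 41.01/60.083 = 0.68256 mol → 0.68256 mol Si, 1.36512 mol O.
Total oxygen = 2.73013 mol. Normalization factor = 4/2.73013 = 1.46513.
Mg per 4 O = 1.22916 × 1.46513 = 1.801.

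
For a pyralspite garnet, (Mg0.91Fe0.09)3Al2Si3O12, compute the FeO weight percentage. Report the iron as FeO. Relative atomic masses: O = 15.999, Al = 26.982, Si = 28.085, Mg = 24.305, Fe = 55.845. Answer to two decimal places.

4.71 wt%

Molar mass of (Mg0.91Fe0.09)3Al2Si3O12 = 2.73*24.305 + 0.27*55.845 + 2*26.982 + 3*28.085 + 12*15.999 = 411.638 g/mol.
Each formula unit contains 0.27 Fe, equivalent to 0.27/1 = 0.2700 mol FeO.
M(FeO) = 1×55.845 + 1×15.999 = 71.844 g/mol.
Mass of FeO per formula unit = 0.2700 × 71.844 = 19.398 g.
FeO wt% = 19.398 / 411.638 × 100 = 4.71%.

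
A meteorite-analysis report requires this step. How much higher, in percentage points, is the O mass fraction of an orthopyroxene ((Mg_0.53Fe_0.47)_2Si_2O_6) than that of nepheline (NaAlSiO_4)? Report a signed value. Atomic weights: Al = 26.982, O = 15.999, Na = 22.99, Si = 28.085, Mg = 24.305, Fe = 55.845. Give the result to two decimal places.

O in (Mg_0.53Fe_0.47)_2Si_2O_6: molar mass 230.422 g/mol; 6×15.999 = 95.994 g → 41.66 wt%.
O in NaAlSiO_4: molar mass 142.053 g/mol; 4×15.999 = 63.996 g → 45.05 wt%.
Difference = 41.66 − 45.05 = -3.39 percentage points.

-3.39 percentage points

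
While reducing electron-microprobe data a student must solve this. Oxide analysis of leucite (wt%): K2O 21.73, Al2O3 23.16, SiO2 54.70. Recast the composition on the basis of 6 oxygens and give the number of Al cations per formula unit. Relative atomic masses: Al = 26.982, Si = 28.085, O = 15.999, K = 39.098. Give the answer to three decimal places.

K2O (M=94.195): mol = 0.23069; K = 0.46138, O = 0.23069.
Al2O3 (M=101.961): mol = 0.22715; Al = 0.45430, O = 0.68145.
SiO2 (M=60.083): mol = 0.91041; Si = 0.91041, O = 1.82082.
ΣO = 2.73296; factor = 6/ΣO = 2.19542.
Al apfu = 0.45430 × 2.19542 = 0.997.

0.997 Al apfu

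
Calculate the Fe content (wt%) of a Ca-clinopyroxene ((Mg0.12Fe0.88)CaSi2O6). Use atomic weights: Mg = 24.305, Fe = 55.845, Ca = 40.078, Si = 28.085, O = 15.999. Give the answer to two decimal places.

Formula mass = 0.12·24.305 + 0.88·55.845 + 1·40.078 + 2·28.085 + 6·15.999 = 244.302 g/mol, of which 49.144 g is Fe.
So Fe makes up 49.144/244.302 = 0.2012 of the mass, i.e. 20.12%.

20.12 wt%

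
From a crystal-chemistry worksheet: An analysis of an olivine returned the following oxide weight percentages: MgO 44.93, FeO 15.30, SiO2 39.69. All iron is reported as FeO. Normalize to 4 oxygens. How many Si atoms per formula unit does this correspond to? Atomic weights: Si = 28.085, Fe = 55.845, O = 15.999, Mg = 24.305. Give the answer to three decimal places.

0.998 Si apfu

MgO: 44.93/40.304 = 1.11478 mol → 1.11478 mol Mg, 1.11478 mol O.
FeO: 15.30/71.844 = 0.21296 mol → 0.21296 mol Fe, 0.21296 mol O.
SiO2: 39.69/60.083 = 0.66059 mol → 0.66059 mol Si, 1.32118 mol O.
Total oxygen = 2.64892 mol. Normalization factor = 4/2.64892 = 1.51005.
Si per 4 O = 0.66059 × 1.51005 = 0.998.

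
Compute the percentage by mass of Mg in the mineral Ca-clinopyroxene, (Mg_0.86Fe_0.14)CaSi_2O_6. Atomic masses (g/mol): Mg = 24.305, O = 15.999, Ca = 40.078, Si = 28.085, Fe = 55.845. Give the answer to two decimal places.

9.46 wt%

Formula mass = 0.86*24.305 + 0.14*55.845 + 1*40.078 + 2*28.085 + 6*15.999 = 220.963 g/mol, of which 20.902 g is Mg.
So Mg makes up 20.902/220.963 = 0.0946 of the mass, i.e. 9.46%.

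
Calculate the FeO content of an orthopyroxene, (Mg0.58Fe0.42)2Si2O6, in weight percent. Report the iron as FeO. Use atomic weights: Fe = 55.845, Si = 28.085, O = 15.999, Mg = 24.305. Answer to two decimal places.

26.55 wt%

Formula mass = 227.268 g/mol.
0.84 Fe → 0.8400 mol FeO per formula unit; M(FeO) = 71.844, so FeO mass = 60.349 g.
60.349/227.268 × 100 = 26.55 wt%.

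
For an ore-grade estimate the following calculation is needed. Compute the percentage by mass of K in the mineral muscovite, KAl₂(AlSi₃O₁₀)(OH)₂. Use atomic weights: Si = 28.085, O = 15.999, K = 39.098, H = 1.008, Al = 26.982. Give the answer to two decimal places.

9.82 wt%

Molar mass of KAl₂(AlSi₃O₁₀)(OH)₂: 1·39.098 + 3·26.982 + 3·28.085 + 12·15.999 + 2·1.008 = 398.303 g/mol.
Mass of K per formula unit: 1 × 39.098 = 39.098 g.
Weight fraction K = 39.098 / 398.303 = 0.0982.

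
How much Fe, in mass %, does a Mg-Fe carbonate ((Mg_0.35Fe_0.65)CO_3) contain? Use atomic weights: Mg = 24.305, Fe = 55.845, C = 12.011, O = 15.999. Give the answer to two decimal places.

34.63 mass %

M((Mg_0.35Fe_0.65)CO_3) = 104.814 g/mol.
Fe contributes 0.65 × 55.845 = 36.299 g per mole.
36.299/104.814 = 0.3463 → 34.63%.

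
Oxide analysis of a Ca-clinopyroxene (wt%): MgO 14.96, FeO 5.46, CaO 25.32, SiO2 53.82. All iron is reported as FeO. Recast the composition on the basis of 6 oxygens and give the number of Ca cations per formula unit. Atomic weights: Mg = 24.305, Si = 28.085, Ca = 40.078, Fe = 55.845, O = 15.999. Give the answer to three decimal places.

MgO: 14.96/40.304 = 0.37118 mol → 0.37118 mol Mg, 0.37118 mol O.
FeO: 5.46/71.844 = 0.07600 mol → 0.07600 mol Fe, 0.07600 mol O.
CaO: 25.32/56.077 = 0.45152 mol → 0.45152 mol Ca, 0.45152 mol O.
SiO2: 53.82/60.083 = 0.89576 mol → 0.89576 mol Si, 1.79152 mol O.
Total oxygen = 2.69022 mol. Normalization factor = 6/2.69022 = 2.23030.
Ca per 6 O = 0.45152 × 2.23030 = 1.007.

1.007 Ca apfu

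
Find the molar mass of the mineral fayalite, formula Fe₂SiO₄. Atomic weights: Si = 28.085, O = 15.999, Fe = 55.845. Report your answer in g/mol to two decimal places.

203.77 g/mol

The formula mass is the sum 2(55.845) + 1(28.085) + 4(15.999).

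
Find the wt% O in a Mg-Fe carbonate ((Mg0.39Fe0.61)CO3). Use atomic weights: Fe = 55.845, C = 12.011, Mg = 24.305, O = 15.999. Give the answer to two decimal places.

46.35 mass %

Molar mass of (Mg0.39Fe0.61)CO3: 0.39·24.305 + 0.61·55.845 + 1·12.011 + 3·15.999 = 103.552 g/mol.
Mass of O per formula unit: 3 × 15.999 = 47.997 g.
Weight fraction O = 47.997 / 103.552 = 0.4635.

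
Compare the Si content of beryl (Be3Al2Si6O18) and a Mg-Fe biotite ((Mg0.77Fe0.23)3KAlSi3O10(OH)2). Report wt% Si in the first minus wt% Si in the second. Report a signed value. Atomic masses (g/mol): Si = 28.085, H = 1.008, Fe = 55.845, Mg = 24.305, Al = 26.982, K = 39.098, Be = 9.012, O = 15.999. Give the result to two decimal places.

12.16 percentage points

Si in Be3Al2Si6O18: molar mass 537.492 g/mol; 6×28.085 = 168.510 g → 31.35 wt%.
Si in (Mg0.77Fe0.23)3KAlSi3O10(OH)2: molar mass 439.017 g/mol; 3×28.085 = 84.255 g → 19.19 wt%.
Difference = 31.35 − 19.19 = 12.16 percentage points.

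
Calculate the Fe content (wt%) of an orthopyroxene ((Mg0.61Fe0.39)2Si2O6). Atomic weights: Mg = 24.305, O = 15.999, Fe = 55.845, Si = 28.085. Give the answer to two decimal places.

19.33 wt%

M((Mg0.61Fe0.39)2Si2O6) = 225.375 g/mol.
Fe contributes 0.78 × 55.845 = 43.559 g per mole.
43.559/225.375 = 0.1933 → 19.33%.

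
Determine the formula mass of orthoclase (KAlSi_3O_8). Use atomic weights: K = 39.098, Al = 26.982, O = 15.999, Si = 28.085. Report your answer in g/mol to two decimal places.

278.33 g/mol

K: 1 × 39.098 = 39.0980
Al: 1 × 26.982 = 26.9820
Si: 3 × 28.085 = 84.2550
O: 8 × 15.999 = 127.9920
Summing the contributions gives the formula mass.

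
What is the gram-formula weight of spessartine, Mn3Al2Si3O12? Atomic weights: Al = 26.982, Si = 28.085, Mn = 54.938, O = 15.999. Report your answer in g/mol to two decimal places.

M = 3×54.938 + 2×26.982 + 3×28.085 + 12×15.999

495.02 g/mol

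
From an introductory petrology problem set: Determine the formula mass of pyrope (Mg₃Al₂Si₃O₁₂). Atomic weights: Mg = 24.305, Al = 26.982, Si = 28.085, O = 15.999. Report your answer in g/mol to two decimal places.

403.12 g/mol

The formula mass is the sum 3(24.305) + 2(26.982) + 3(28.085) + 12(15.999).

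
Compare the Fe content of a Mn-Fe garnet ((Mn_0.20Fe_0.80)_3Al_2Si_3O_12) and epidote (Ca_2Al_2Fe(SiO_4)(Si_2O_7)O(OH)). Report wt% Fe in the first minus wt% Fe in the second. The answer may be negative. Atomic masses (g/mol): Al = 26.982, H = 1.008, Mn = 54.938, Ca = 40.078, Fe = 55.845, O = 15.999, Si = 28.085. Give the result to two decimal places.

15.40 percentage points

Fe in (Mn_0.20Fe_0.80)_3Al_2Si_3O_12: molar mass 497.198 g/mol; 2.40×55.845 = 134.028 g → 26.96 wt%.
Fe in Ca_2Al_2Fe(SiO_4)(Si_2O_7)O(OH): molar mass 483.215 g/mol; 1×55.845 = 55.845 g → 11.56 wt%.
Difference = 26.96 − 11.56 = 15.40 percentage points.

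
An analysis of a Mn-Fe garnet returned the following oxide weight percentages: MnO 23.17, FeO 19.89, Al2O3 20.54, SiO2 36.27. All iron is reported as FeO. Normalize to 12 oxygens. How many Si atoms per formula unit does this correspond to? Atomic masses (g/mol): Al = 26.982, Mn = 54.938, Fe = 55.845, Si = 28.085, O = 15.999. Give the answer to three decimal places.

2.999 Si apfu

MnO (M=70.937): mol = 0.32663; Mn = 0.32663, O = 0.32663.
FeO (M=71.844): mol = 0.27685; Fe = 0.27685, O = 0.27685.
Al2O3 (M=101.961): mol = 0.20145; Al = 0.40290, O = 0.60435.
SiO2 (M=60.083): mol = 0.60366; Si = 0.60366, O = 1.20732.
ΣO = 2.41515; factor = 12/ΣO = 4.96864.
Si apfu = 0.60366 × 4.96864 = 2.999.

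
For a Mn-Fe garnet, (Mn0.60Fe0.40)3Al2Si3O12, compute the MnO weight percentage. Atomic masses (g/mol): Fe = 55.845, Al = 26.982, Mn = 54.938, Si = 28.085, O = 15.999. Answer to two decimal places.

M((Mn0.60Fe0.40)3Al2Si3O12) = 496.109 g/mol; M(MnO) = 70.937 g/mol.
Moles MnO per formula unit = 1.80 Mn ÷ 1 = 1.8000.
MnO fraction = (1.8000 × 70.937) / 496.109 = 127.687/496.109 = 0.2574.

25.74 wt%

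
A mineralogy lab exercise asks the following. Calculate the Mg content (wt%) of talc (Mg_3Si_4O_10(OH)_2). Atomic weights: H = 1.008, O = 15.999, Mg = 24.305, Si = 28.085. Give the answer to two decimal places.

M(Mg_3Si_4O_10(OH)_2) = 379.259 g/mol.
Mg contributes 3 × 24.305 = 72.915 g per mole.
72.915/379.259 = 0.1923 → 19.23%.

19.23 wt%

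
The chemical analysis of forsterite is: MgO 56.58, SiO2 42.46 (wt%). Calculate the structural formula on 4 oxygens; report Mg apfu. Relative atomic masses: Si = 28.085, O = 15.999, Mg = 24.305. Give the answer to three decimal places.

MgO (M=40.304): mol = 1.40383; Mg = 1.40383, O = 1.40383.
SiO2 (M=60.083): mol = 0.70669; Si = 0.70669, O = 1.41338.
ΣO = 2.81721; factor = 4/ΣO = 1.41984.
Mg apfu = 1.40383 × 1.41984 = 1.993.

1.993 Mg apfu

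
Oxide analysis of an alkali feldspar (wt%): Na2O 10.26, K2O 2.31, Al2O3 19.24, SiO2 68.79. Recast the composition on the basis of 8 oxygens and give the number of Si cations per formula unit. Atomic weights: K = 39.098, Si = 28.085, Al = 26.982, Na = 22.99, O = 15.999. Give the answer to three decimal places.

3.007 Si apfu

Na2O: 10.26/61.979 = 0.16554 mol → 0.33108 mol Na, 0.16554 mol O.
K2O: 2.31/94.195 = 0.02452 mol → 0.04904 mol K, 0.02452 mol O.
Al2O3: 19.24/101.961 = 0.18870 mol → 0.37740 mol Al, 0.56610 mol O.
SiO2: 68.79/60.083 = 1.14492 mol → 1.14492 mol Si, 2.28984 mol O.
Total oxygen = 3.04600 mol. Normalization factor = 8/3.04600 = 2.62640.
Si per 8 O = 1.14492 × 2.62640 = 3.007.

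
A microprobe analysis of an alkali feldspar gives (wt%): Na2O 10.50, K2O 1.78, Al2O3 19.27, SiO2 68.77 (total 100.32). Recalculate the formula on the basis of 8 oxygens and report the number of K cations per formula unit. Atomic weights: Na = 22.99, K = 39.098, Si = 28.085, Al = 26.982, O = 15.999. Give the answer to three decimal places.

Na2O: 10.50/61.979 = 0.16941 mol → 0.33882 mol Na, 0.16941 mol O.
K2O: 1.78/94.195 = 0.01890 mol → 0.03780 mol K, 0.01890 mol O.
Al2O3: 19.27/101.961 = 0.18899 mol → 0.37798 mol Al, 0.56697 mol O.
SiO2: 68.77/60.083 = 1.14458 mol → 1.14458 mol Si, 2.28916 mol O.
Total oxygen = 3.04444 mol. Normalization factor = 8/3.04444 = 2.62774.
K per 8 O = 0.03780 × 2.62774 = 0.099.

0.099 K apfu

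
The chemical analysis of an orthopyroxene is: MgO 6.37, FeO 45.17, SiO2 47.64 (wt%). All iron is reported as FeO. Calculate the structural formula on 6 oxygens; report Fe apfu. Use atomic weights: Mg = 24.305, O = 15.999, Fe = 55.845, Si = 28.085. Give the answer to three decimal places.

1.590 Fe apfu

MgO (M=40.304): mol = 0.15805; Mg = 0.15805, O = 0.15805.
FeO (M=71.844): mol = 0.62872; Fe = 0.62872, O = 0.62872.
SiO2 (M=60.083): mol = 0.79290; Si = 0.79290, O = 1.58580.
ΣO = 2.37257; factor = 6/ΣO = 2.52890.
Fe apfu = 0.62872 × 2.52890 = 1.590.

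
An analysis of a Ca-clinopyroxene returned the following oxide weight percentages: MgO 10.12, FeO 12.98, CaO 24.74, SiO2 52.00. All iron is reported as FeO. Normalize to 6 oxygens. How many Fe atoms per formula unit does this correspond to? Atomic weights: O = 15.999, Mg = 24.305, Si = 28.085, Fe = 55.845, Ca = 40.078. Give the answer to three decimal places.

0.416 Fe apfu

10.12 wt% MgO ÷ 40.304 g/mol = 0.25109 mol, giving 0.25109 Mg and 0.25109 O.
12.98 wt% FeO ÷ 71.844 g/mol = 0.18067 mol, giving 0.18067 Fe and 0.18067 O.
24.74 wt% CaO ÷ 56.077 g/mol = 0.44118 mol, giving 0.44118 Ca and 0.44118 O.
52.00 wt% SiO2 ÷ 60.083 g/mol = 0.86547 mol, giving 0.86547 Si and 1.73094 O.
Oxygen sums to 2.60388; scaling by 6/2.60388 = 2.30425 puts the formula on 6 O.
Fe: 0.18067 × 2.30425 = 0.416 atoms per formula unit.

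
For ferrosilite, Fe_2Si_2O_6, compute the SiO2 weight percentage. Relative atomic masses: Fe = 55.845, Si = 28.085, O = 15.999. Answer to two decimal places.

Molar mass of Fe_2Si_2O_6 = 2·55.845 + 2·28.085 + 6·15.999 = 263.854 g/mol.
Each formula unit contains 2 Si, equivalent to 2/1 = 2.0000 mol SiO2.
M(SiO2) = 1×28.085 + 2×15.999 = 60.083 g/mol.
Mass of SiO2 per formula unit = 2.0000 × 60.083 = 120.166 g.
SiO2 wt% = 120.166 / 263.854 × 100 = 45.54%.

45.54 wt%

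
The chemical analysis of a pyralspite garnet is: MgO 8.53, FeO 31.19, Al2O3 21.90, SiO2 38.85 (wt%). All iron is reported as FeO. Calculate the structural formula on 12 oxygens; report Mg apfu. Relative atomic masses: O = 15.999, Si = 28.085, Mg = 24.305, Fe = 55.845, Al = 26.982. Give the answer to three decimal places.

0.983 Mg apfu

8.53 wt% MgO ÷ 40.304 g/mol = 0.21164 mol, giving 0.21164 Mg and 0.21164 O.
31.19 wt% FeO ÷ 71.844 g/mol = 0.43414 mol, giving 0.43414 Fe and 0.43414 O.
21.90 wt% Al2O3 ÷ 101.961 g/mol = 0.21479 mol, giving 0.42958 Al and 0.64437 O.
38.85 wt% SiO2 ÷ 60.083 g/mol = 0.64661 mol, giving 0.64661 Si and 1.29322 O.
Oxygen sums to 2.58337; scaling by 12/2.58337 = 4.64510 puts the formula on 12 O.
Mg: 0.21164 × 4.64510 = 0.983 atoms per formula unit.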